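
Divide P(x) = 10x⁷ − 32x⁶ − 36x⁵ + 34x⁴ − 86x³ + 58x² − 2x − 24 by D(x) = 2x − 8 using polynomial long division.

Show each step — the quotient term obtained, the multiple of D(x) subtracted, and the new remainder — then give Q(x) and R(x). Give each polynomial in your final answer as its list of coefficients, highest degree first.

Q = [5, 4, -2, 9, -7, 1, 3]; R = [0]

Step 1: lead(10x⁷ − 32x⁶ − 36x⁵ + 34x⁴ − 86x³ + 58x² − 2x − 24) ÷ lead(D) = 10x⁷ ÷ 2x = 5x⁶. Subtract (5x⁶)·D = 10x⁷ − 40x⁶. Remainder: 8x⁶ − 36x⁵ + 34x⁴ − 86x³ + 58x² − 2x − 24.
Step 2: lead(8x⁶ − 36x⁵ + 34x⁴ − 86x³ + 58x² − 2x − 24) ÷ lead(D) = 8x⁶ ÷ 2x = 4x⁵. Subtract (4x⁵)·D = 8x⁶ − 32x⁵. Remainder: −4x⁵ + 34x⁴ − 86x³ + 58x² − 2x − 24.
Step 3: lead(−4x⁵ + 34x⁴ − 86x³ + 58x² − 2x − 24) ÷ lead(D) = −4x⁵ ÷ 2x = −2x⁴. Subtract (−2x⁴)·D = −4x⁵ + 16x⁴. Remainder: 18x⁴ − 86x³ + 58x² − 2x − 24.
Step 4: lead(18x⁴ − 86x³ + 58x² − 2x − 24) ÷ lead(D) = 18x⁴ ÷ 2x = 9x³. Subtract (9x³)·D = 18x⁴ − 72x³. Remainder: −14x³ + 58x² − 2x − 24.
Step 5: lead(−14x³ + 58x² − 2x − 24) ÷ lead(D) = −14x³ ÷ 2x = −7x². Subtract (−7x²)·D = −14x³ + 56x². Remainder: 2x² − 2x − 24.
Step 6: lead(2x² − 2x − 24) ÷ lead(D) = 2x² ÷ 2x = x. Subtract (x)·D = 2x² − 8x. Remainder: 6x − 24.
Step 7: lead(6x − 24) ÷ lead(D) = 6x ÷ 2x = 3. Subtract (3)·D = 6x − 24. Remainder: 0.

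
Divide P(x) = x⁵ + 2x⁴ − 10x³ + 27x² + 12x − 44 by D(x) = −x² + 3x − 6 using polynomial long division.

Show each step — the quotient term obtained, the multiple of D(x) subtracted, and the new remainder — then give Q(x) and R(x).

Step 1: lead(x⁵ + 2x⁴ − 10x³ + 27x² + 12x − 44) ÷ lead(D) = x⁵ ÷ −x² = −x³. Subtract (−x³)·D = x⁵ − 3x⁴ + 6x³. Remainder: 5x⁴ − 16x³ + 27x² + 12x − 44.
Step 2: lead(5x⁴ − 16x³ + 27x² + 12x − 44) ÷ lead(D) = 5x⁴ ÷ −x² = −5x². Subtract (−5x²)·D = 5x⁴ − 15x³ + 30x². Remainder: −x³ − 3x² + 12x − 44.
Step 3: lead(−x³ − 3x² + 12x − 44) ÷ lead(D) = −x³ ÷ −x² = x. Subtract (x)·D = −x³ + 3x² − 6x. Remainder: −6x² + 18x − 44.
Step 4: lead(−6x² + 18x − 44) ÷ lead(D) = −6x² ÷ −x² = 6. Subtract (6)·D = −6x² + 18x − 36. Remainder: −8.

Q(x) = −x³ − 5x² + x + 6; R(x) = −8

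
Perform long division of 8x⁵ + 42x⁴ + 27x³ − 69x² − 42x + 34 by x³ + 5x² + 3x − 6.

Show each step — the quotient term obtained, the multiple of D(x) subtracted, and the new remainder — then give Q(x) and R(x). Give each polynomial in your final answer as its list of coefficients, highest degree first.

Step 1: lead(8x⁵ + 42x⁴ + 27x³ − 69x² − 42x + 34) ÷ lead(D) = 8x⁵ ÷ x³ = 8x². Subtract (8x²)·D = 8x⁵ + 40x⁴ + 24x³ − 48x². Remainder: 2x⁴ + 3x³ − 21x² − 42x + 34.
Step 2: lead(2x⁴ + 3x³ − 21x² − 42x + 34) ÷ lead(D) = 2x⁴ ÷ x³ = 2x. Subtract (2x)·D = 2x⁴ + 10x³ + 6x² − 12x. Remainder: −7x³ − 27x² − 30x + 34.
Step 3: lead(−7x³ − 27x² − 30x + 34) ÷ lead(D) = −7x³ ÷ x³ = −7. Subtract (−7)·D = −7x³ − 35x² − 21x + 42. Remainder: 8x² − 9x − 8.

Q = [8, 2, -7]; R = [8, -9, -8]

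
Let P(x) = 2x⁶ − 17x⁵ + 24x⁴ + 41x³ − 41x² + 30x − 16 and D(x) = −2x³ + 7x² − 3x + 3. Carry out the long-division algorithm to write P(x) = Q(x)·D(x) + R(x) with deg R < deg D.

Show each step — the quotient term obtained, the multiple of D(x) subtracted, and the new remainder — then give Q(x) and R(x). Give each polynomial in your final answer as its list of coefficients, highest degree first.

Q = [-1, 5, 7, -5]; R = [-6, -1]

Step 1: lead(2x⁶ − 17x⁵ + 24x⁴ + 41x³ − 41x² + 30x − 16) ÷ lead(D) = 2x⁶ ÷ −2x³ = −x³. Subtract (−x³)·D = 2x⁶ − 7x⁵ + 3x⁴ − 3x³. Remainder: −10x⁵ + 21x⁴ + 44x³ − 41x² + 30x − 16.
Step 2: lead(−10x⁵ + 21x⁴ + 44x³ − 41x² + 30x − 16) ÷ lead(D) = −10x⁵ ÷ −2x³ = 5x². Subtract (5x²)·D = −10x⁵ + 35x⁴ − 15x³ + 15x². Remainder: −14x⁴ + 59x³ − 56x² + 30x − 16.
Step 3: lead(−14x⁴ + 59x³ − 56x² + 30x − 16) ÷ lead(D) = −14x⁴ ÷ −2x³ = 7x. Subtract (7x)·D = −14x⁴ + 49x³ − 21x² + 21x. Remainder: 10x³ − 35x² + 9x − 16.
Step 4: lead(10x³ − 35x² + 9x − 16) ÷ lead(D) = 10x³ ÷ −2x³ = −5. Subtract (−5)·D = 10x³ − 35x² + 15x − 15. Remainder: −6x − 1.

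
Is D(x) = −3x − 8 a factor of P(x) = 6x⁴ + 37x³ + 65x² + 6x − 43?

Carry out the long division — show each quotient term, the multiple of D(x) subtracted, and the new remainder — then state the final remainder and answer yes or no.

Step 1: lead(6x⁴ + 37x³ + 65x² + 6x − 43) ÷ lead(D) = 6x⁴ ÷ −3x = −2x³. Subtract (−2x³)·D = 6x⁴ + 16x³. Remainder: 21x³ + 65x² + 6x − 43.
Step 2: lead(21x³ + 65x² + 6x − 43) ÷ lead(D) = 21x³ ÷ −3x = −7x². Subtract (−7x²)·D = 21x³ + 56x². Remainder: 9x² + 6x − 43.
Step 3: lead(9x² + 6x − 43) ÷ lead(D) = 9x² ÷ −3x = −3x. Subtract (−3x)·D = 9x² + 24x. Remainder: −18x − 43.
Step 4: lead(−18x − 43) ÷ lead(D) = −18x ÷ −3x = 6. Subtract (6)·D = −18x − 48. Remainder: 5.

R(x) = 5, so D(x) is not a factor of P(x). no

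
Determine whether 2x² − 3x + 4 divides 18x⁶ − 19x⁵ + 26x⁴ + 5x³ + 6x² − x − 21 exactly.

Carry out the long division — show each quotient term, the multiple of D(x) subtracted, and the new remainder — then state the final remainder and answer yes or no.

R(x) = −1, so D(x) is not a factor of P(x). no

Step 1: lead(18x⁶ − 19x⁵ + 26x⁴ + 5x³ + 6x² − x − 21) ÷ lead(D) = 18x⁶ ÷ 2x² = 9x⁴. Subtract (9x⁴)·D = 18x⁶ − 27x⁵ + 36x⁴. Remainder: 8x⁵ − 10x⁴ + 5x³ + 6x² − x − 21.
Step 2: lead(8x⁵ − 10x⁴ + 5x³ + 6x² − x − 21) ÷ lead(D) = 8x⁵ ÷ 2x² = 4x³. Subtract (4x³)·D = 8x⁵ − 12x⁴ + 16x³. Remainder: 2x⁴ − 11x³ + 6x² − x − 21.
Step 3: lead(2x⁴ − 11x³ + 6x² − x − 21) ÷ lead(D) = 2x⁴ ÷ 2x² = x². Subtract (x²)·D = 2x⁴ − 3x³ + 4x². Remainder: −8x³ + 2x² − x − 21.
Step 4: lead(−8x³ + 2x² − x − 21) ÷ lead(D) = −8x³ ÷ 2x² = −4x. Subtract (−4x)·D = −8x³ + 12x² − 16x. Remainder: −10x² + 15x − 21.
Step 5: lead(−10x² + 15x − 21) ÷ lead(D) = −10x² ÷ 2x² = −5. Subtract (−5)·D = −10x² + 15x − 20. Remainder: −1.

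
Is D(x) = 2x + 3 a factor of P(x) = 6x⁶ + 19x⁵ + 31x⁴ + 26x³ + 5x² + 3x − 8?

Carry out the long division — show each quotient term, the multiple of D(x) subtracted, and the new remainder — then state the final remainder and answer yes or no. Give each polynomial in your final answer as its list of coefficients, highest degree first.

R = [-8], so D(x) is not a factor of P(x). no

Step 1: lead(6x⁶ + 19x⁵ + 31x⁴ + 26x³ + 5x² + 3x − 8) ÷ lead(D) = 6x⁶ ÷ 2x = 3x⁵. Subtract (3x⁵)·D = 6x⁶ + 9x⁵. Remainder: 10x⁵ + 31x⁴ + 26x³ + 5x² + 3x − 8.
Step 2: lead(10x⁵ + 31x⁴ + 26x³ + 5x² + 3x − 8) ÷ lead(D) = 10x⁵ ÷ 2x = 5x⁴. Subtract (5x⁴)·D = 10x⁵ + 15x⁴. Remainder: 16x⁴ + 26x³ + 5x² + 3x − 8.
Step 3: lead(16x⁴ + 26x³ + 5x² + 3x − 8) ÷ lead(D) = 16x⁴ ÷ 2x = 8x³. Subtract (8x³)·D = 16x⁴ + 24x³. Remainder: 2x³ + 5x² + 3x − 8.
Step 4: lead(2x³ + 5x² + 3x − 8) ÷ lead(D) = 2x³ ÷ 2x = x². Subtract (x²)·D = 2x³ + 3x². Remainder: 2x² + 3x − 8.
Step 5: lead(2x² + 3x − 8) ÷ lead(D) = 2x² ÷ 2x = x. Subtract (x)·D = 2x² + 3x. Remainder: −8.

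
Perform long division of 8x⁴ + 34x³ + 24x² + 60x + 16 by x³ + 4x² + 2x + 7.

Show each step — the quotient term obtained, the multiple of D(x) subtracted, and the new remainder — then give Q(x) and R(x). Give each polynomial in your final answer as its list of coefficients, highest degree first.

Q = [8, 2]; R = [2]

Step 1: lead(8x⁴ + 34x³ + 24x² + 60x + 16) ÷ lead(D) = 8x⁴ ÷ x³ = 8x. Subtract (8x)·D = 8x⁴ + 32x³ + 16x² + 56x. Remainder: 2x³ + 8x² + 4x + 16.
Step 2: lead(2x³ + 8x² + 4x + 16) ÷ lead(D) = 2x³ ÷ x³ = 2. Subtract (2)·D = 2x³ + 8x² + 4x + 14. Remainder: 2.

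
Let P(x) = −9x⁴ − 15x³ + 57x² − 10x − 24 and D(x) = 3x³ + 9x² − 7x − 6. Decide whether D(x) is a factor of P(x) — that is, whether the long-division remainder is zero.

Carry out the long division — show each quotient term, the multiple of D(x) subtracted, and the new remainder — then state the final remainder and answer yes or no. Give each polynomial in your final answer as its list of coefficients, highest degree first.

Step 1: lead(−9x⁴ − 15x³ + 57x² − 10x − 24) ÷ lead(D) = −9x⁴ ÷ 3x³ = −3x. Subtract (−3x)·D = −9x⁴ − 27x³ + 21x² + 18x. Remainder: 12x³ + 36x² − 28x − 24.
Step 2: lead(12x³ + 36x² − 28x − 24) ÷ lead(D) = 12x³ ÷ 3x³ = 4. Subtract (4)·D = 12x³ + 36x² − 28x − 24. Remainder: 0.

R = [0], so D(x) is a factor of P(x). yes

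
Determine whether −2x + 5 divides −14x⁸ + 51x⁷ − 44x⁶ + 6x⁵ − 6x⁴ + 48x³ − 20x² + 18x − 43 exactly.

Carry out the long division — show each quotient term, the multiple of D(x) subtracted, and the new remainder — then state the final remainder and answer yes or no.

Step 1: lead(−14x⁸ + 51x⁷ − 44x⁶ + 6x⁵ − 6x⁴ + 48x³ − 20x² + 18x − 43) ÷ lead(D) = −14x⁸ ÷ −2x = 7x⁷. Subtract (7x⁷)·D = −14x⁸ + 35x⁷. Remainder: 16x⁷ − 44x⁶ + 6x⁵ − 6x⁴ + 48x³ − 20x² + 18x − 43.
Step 2: lead(16x⁷ − 44x⁶ + 6x⁵ − 6x⁴ + 48x³ − 20x² + 18x − 43) ÷ lead(D) = 16x⁷ ÷ −2x = −8x⁶. Subtract (−8x⁶)·D = 16x⁷ − 40x⁶. Remainder: −4x⁶ + 6x⁵ − 6x⁴ + 48x³ − 20x² + 18x − 43.
Step 3: lead(−4x⁶ + 6x⁵ − 6x⁴ + 48x³ − 20x² + 18x − 43) ÷ lead(D) = −4x⁶ ÷ −2x = 2x⁵. Subtract (2x⁵)·D = −4x⁶ + 10x⁵. Remainder: −4x⁵ − 6x⁴ + 48x³ − 20x² + 18x − 43.
Step 4: lead(−4x⁵ − 6x⁴ + 48x³ − 20x² + 18x − 43) ÷ lead(D) = −4x⁵ ÷ −2x = 2x⁴. Subtract (2x⁴)·D = −4x⁵ + 10x⁴. Remainder: −16x⁴ + 48x³ − 20x² + 18x − 43.
Step 5: lead(−16x⁴ + 48x³ − 20x² + 18x − 43) ÷ lead(D) = −16x⁴ ÷ −2x = 8x³. Subtract (8x³)·D = −16x⁴ + 40x³. Remainder: 8x³ − 20x² + 18x − 43.
Step 6: lead(8x³ − 20x² + 18x − 43) ÷ lead(D) = 8x³ ÷ −2x = −4x². Subtract (−4x²)·D = 8x³ − 20x². Remainder: 18x − 43.
Step 7: lead(18x − 43) ÷ lead(D) = 18x ÷ −2x = −9. Subtract (−9)·D = 18x − 45. Remainder: 2.

R(x) = 2, so D(x) is not a factor of P(x). no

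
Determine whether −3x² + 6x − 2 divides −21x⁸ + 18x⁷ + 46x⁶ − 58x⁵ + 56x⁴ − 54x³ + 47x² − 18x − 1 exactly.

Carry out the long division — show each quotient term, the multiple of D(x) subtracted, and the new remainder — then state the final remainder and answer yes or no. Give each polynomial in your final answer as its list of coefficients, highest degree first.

R = [-3], so D(x) is not a factor of P(x). no

Step 1: lead(−21x⁸ + 18x⁷ + 46x⁶ − 58x⁵ + 56x⁴ − 54x³ + 47x² − 18x − 1) ÷ lead(D) = −21x⁸ ÷ −3x² = 7x⁶. Subtract (7x⁶)·D = −21x⁸ + 42x⁷ − 14x⁶. Remainder: −24x⁷ + 60x⁶ − 58x⁵ + 56x⁴ − 54x³ + 47x² − 18x − 1.
Step 2: lead(−24x⁷ + 60x⁶ − 58x⁵ + 56x⁴ − 54x³ + 47x² − 18x − 1) ÷ lead(D) = −24x⁷ ÷ −3x² = 8x⁵. Subtract (8x⁵)·D = −24x⁷ + 48x⁶ − 16x⁵. Remainder: 12x⁶ − 42x⁵ + 56x⁴ − 54x³ + 47x² − 18x − 1.
Step 3: lead(12x⁶ − 42x⁵ + 56x⁴ − 54x³ + 47x² − 18x − 1) ÷ lead(D) = 12x⁶ ÷ −3x² = −4x⁴. Subtract (−4x⁴)·D = 12x⁶ − 24x⁵ + 8x⁴. Remainder: −18x⁵ + 48x⁴ − 54x³ + 47x² − 18x − 1.
Step 4: lead(−18x⁵ + 48x⁴ − 54x³ + 47x² − 18x − 1) ÷ lead(D) = −18x⁵ ÷ −3x² = 6x³. Subtract (6x³)·D = −18x⁵ + 36x⁴ − 12x³. Remainder: 12x⁴ − 42x³ + 47x² − 18x − 1.
Step 5: lead(12x⁴ − 42x³ + 47x² − 18x − 1) ÷ lead(D) = 12x⁴ ÷ −3x² = −4x². Subtract (−4x²)·D = 12x⁴ − 24x³ + 8x². Remainder: −18x³ + 39x² − 18x − 1.
Step 6: lead(−18x³ + 39x² − 18x − 1) ÷ lead(D) = −18x³ ÷ −3x² = 6x. Subtract (6x)·D = −18x³ + 36x² − 12x. Remainder: 3x² − 6x − 1.
Step 7: lead(3x² − 6x − 1) ÷ lead(D) = 3x² ÷ −3x² = −1. Subtract (−1)·D = 3x² − 6x + 2. Remainder: −3.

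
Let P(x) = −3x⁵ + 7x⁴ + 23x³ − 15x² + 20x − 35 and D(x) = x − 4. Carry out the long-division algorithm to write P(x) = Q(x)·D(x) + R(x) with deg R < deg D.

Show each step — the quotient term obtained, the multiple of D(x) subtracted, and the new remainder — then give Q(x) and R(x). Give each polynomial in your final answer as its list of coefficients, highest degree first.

Q = [-3, -5, 3, -3, 8]; R = [-3]

Step 1: lead(−3x⁵ + 7x⁴ + 23x³ − 15x² + 20x − 35) ÷ lead(D) = −3x⁵ ÷ x = −3x⁴. Subtract (−3x⁴)·D = −3x⁵ + 12x⁴. Remainder: −5x⁴ + 23x³ − 15x² + 20x − 35.
Step 2: lead(−5x⁴ + 23x³ − 15x² + 20x − 35) ÷ lead(D) = −5x⁴ ÷ x = −5x³. Subtract (−5x³)·D = −5x⁴ + 20x³. Remainder: 3x³ − 15x² + 20x − 35.
Step 3: lead(3x³ − 15x² + 20x − 35) ÷ lead(D) = 3x³ ÷ x = 3x². Subtract (3x²)·D = 3x³ − 12x². Remainder: −3x² + 20x − 35.
Step 4: lead(−3x² + 20x − 35) ÷ lead(D) = −3x² ÷ x = −3x. Subtract (−3x)·D = −3x² + 12x. Remainder: 8x − 35.
Step 5: lead(8x − 35) ÷ lead(D) = 8x ÷ x = 8. Subtract (8)·D = 8x − 32. Remainder: −3.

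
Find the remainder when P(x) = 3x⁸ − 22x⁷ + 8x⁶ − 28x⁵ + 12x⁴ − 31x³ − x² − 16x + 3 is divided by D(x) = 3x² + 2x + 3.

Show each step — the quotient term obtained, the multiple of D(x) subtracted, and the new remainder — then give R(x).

R(x) = −5x − 3

Step 1: lead(3x⁸ − 22x⁷ + 8x⁶ − 28x⁵ + 12x⁴ − 31x³ − x² − 16x + 3) ÷ lead(D) = 3x⁸ ÷ 3x² = x⁶. Subtract (x⁶)·D = 3x⁸ + 2x⁷ + 3x⁶. Remainder: −24x⁷ + 5x⁶ − 28x⁵ + 12x⁴ − 31x³ − x² − 16x + 3.
Step 2: lead(−24x⁷ + 5x⁶ − 28x⁵ + 12x⁴ − 31x³ − x² − 16x + 3) ÷ lead(D) = −24x⁷ ÷ 3x² = −8x⁵. Subtract (−8x⁵)·D = −24x⁷ − 16x⁶ − 24x⁵. Remainder: 21x⁶ − 4x⁵ + 12x⁴ − 31x³ − x² − 16x + 3.
Step 3: lead(21x⁶ − 4x⁵ + 12x⁴ − 31x³ − x² − 16x + 3) ÷ lead(D) = 21x⁶ ÷ 3x² = 7x⁴. Subtract (7x⁴)·D = 21x⁶ + 14x⁵ + 21x⁴. Remainder: −18x⁵ − 9x⁴ − 31x³ − x² − 16x + 3.
Step 4: lead(−18x⁵ − 9x⁴ − 31x³ − x² − 16x + 3) ÷ lead(D) = −18x⁵ ÷ 3x² = −6x³. Subtract (−6x³)·D = −18x⁵ − 12x⁴ − 18x³. Remainder: 3x⁴ − 13x³ − x² − 16x + 3.
Step 5: lead(3x⁴ − 13x³ − x² − 16x + 3) ÷ lead(D) = 3x⁴ ÷ 3x² = x². Subtract (x²)·D = 3x⁴ + 2x³ + 3x². Remainder: −15x³ − 4x² − 16x + 3.
Step 6: lead(−15x³ − 4x² − 16x + 3) ÷ lead(D) = −15x³ ÷ 3x² = −5x. Subtract (−5x)·D = −15x³ − 10x² − 15x. Remainder: 6x² − x + 3.
Step 7: lead(6x² − x + 3) ÷ lead(D) = 6x² ÷ 3x² = 2. Subtract (2)·D = 6x² + 4x + 6. Remainder: −5x − 3.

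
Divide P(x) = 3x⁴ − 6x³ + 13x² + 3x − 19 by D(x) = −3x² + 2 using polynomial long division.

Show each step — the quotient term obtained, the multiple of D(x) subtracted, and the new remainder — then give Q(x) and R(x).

Q(x) = −x² + 2x − 5; R(x) = −x − 9

Step 1: lead(3x⁴ − 6x³ + 13x² + 3x − 19) ÷ lead(D) = 3x⁴ ÷ −3x² = −x². Subtract (−x²)·D = 3x⁴ − 2x². Remainder: −6x³ + 15x² + 3x − 19.
Step 2: lead(−6x³ + 15x² + 3x − 19) ÷ lead(D) = −6x³ ÷ −3x² = 2x. Subtract (2x)·D = −6x³ + 4x. Remainder: 15x² − x − 19.
Step 3: lead(15x² − x − 19) ÷ lead(D) = 15x² ÷ −3x² = −5. Subtract (−5)·D = 15x² − 10. Remainder: −x − 9.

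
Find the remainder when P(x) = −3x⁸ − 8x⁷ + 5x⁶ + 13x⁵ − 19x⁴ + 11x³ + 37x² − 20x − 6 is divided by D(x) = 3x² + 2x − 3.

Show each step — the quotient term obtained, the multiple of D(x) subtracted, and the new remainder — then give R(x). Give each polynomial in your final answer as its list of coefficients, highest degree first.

Step 1: lead(−3x⁸ − 8x⁷ + 5x⁶ + 13x⁵ − 19x⁴ + 11x³ + 37x² − 20x − 6) ÷ lead(D) = −3x⁸ ÷ 3x² = −x⁶. Subtract (−x⁶)·D = −3x⁸ − 2x⁷ + 3x⁶. Remainder: −6x⁷ + 2x⁶ + 13x⁵ − 19x⁴ + 11x³ + 37x² − 20x − 6.
Step 2: lead(−6x⁷ + 2x⁶ + 13x⁵ − 19x⁴ + 11x³ + 37x² − 20x − 6) ÷ lead(D) = −6x⁷ ÷ 3x² = −2x⁵. Subtract (−2x⁵)·D = −6x⁷ − 4x⁶ + 6x⁵. Remainder: 6x⁶ + 7x⁵ − 19x⁴ + 11x³ + 37x² − 20x − 6.
Step 3: lead(6x⁶ + 7x⁵ − 19x⁴ + 11x³ + 37x² − 20x − 6) ÷ lead(D) = 6x⁶ ÷ 3x² = 2x⁴. Subtract (2x⁴)·D = 6x⁶ + 4x⁵ − 6x⁴. Remainder: 3x⁵ − 13x⁴ + 11x³ + 37x² − 20x − 6.
Step 4: lead(3x⁵ − 13x⁴ + 11x³ + 37x² − 20x − 6) ÷ lead(D) = 3x⁵ ÷ 3x² = x³. Subtract (x³)·D = 3x⁵ + 2x⁴ − 3x³. Remainder: −15x⁴ + 14x³ + 37x² − 20x − 6.
Step 5: lead(−15x⁴ + 14x³ + 37x² − 20x − 6) ÷ lead(D) = −15x⁴ ÷ 3x² = −5x². Subtract (−5x²)·D = −15x⁴ − 10x³ + 15x². Remainder: 24x³ + 22x² − 20x − 6.
Step 6: lead(24x³ + 22x² − 20x − 6) ÷ lead(D) = 24x³ ÷ 3x² = 8x. Subtract (8x)·D = 24x³ + 16x² − 24x. Remainder: 6x² + 4x − 6.
Step 7: lead(6x² + 4x − 6) ÷ lead(D) = 6x² ÷ 3x² = 2. Subtract (2)·D = 6x² + 4x − 6. Remainder: 0.

R = [0]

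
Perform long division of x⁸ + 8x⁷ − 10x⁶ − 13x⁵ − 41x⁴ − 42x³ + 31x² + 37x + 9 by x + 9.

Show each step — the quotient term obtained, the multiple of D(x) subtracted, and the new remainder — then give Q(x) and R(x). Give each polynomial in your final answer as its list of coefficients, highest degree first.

Q = [1, -1, -1, -4, -5, 3, 4, 1]; R = [0]

Step 1: lead(x⁸ + 8x⁷ − 10x⁶ − 13x⁵ − 41x⁴ − 42x³ + 31x² + 37x + 9) ÷ lead(D) = x⁸ ÷ x = x⁷. Subtract (x⁷)·D = x⁸ + 9x⁷. Remainder: −x⁷ − 10x⁶ − 13x⁵ − 41x⁴ − 42x³ + 31x² + 37x + 9.
Step 2: lead(−x⁷ − 10x⁶ − 13x⁵ − 41x⁴ − 42x³ + 31x² + 37x + 9) ÷ lead(D) = −x⁷ ÷ x = −x⁶. Subtract (−x⁶)·D = −x⁷ − 9x⁶. Remainder: −x⁶ − 13x⁵ − 41x⁴ − 42x³ + 31x² + 37x + 9.
Step 3: lead(−x⁶ − 13x⁵ − 41x⁴ − 42x³ + 31x² + 37x + 9) ÷ lead(D) = −x⁶ ÷ x = −x⁵. Subtract (−x⁵)·D = −x⁶ − 9x⁵. Remainder: −4x⁵ − 41x⁴ − 42x³ + 31x² + 37x + 9.
Step 4: lead(−4x⁵ − 41x⁴ − 42x³ + 31x² + 37x + 9) ÷ lead(D) = −4x⁵ ÷ x = −4x⁴. Subtract (−4x⁴)·D = −4x⁵ − 36x⁴. Remainder: −5x⁴ − 42x³ + 31x² + 37x + 9.
Step 5: lead(−5x⁴ − 42x³ + 31x² + 37x + 9) ÷ lead(D) = −5x⁴ ÷ x = −5x³. Subtract (−5x³)·D = −5x⁴ − 45x³. Remainder: 3x³ + 31x² + 37x + 9.
Step 6: lead(3x³ + 31x² + 37x + 9) ÷ lead(D) = 3x³ ÷ x = 3x². Subtract (3x²)·D = 3x³ + 27x². Remainder: 4x² + 37x + 9.
Step 7: lead(4x² + 37x + 9) ÷ lead(D) = 4x² ÷ x = 4x. Subtract (4x)·D = 4x² + 36x. Remainder: x + 9.
Step 8: lead(x + 9) ÷ lead(D) = x ÷ x = 1. Subtract (1)·D = x + 9. Remainder: 0.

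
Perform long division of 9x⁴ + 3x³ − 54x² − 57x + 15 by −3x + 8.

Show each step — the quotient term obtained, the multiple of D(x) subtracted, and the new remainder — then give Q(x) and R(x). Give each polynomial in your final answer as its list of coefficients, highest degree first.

Step 1: lead(9x⁴ + 3x³ − 54x² − 57x + 15) ÷ lead(D) = 9x⁴ ÷ −3x = −3x³. Subtract (−3x³)·D = 9x⁴ − 24x³. Remainder: 27x³ − 54x² − 57x + 15.
Step 2: lead(27x³ − 54x² − 57x + 15) ÷ lead(D) = 27x³ ÷ −3x = −9x². Subtract (−9x²)·D = 27x³ − 72x². Remainder: 18x² − 57x + 15.
Step 3: lead(18x² − 57x + 15) ÷ lead(D) = 18x² ÷ −3x = −6x. Subtract (−6x)·D = 18x² − 48x. Remainder: −9x + 15.
Step 4: lead(−9x + 15) ÷ lead(D) = −9x ÷ −3x = 3. Subtract (3)·D = −9x + 24. Remainder: −9.

Q = [-3, -9, -6, 3]; R = [-9]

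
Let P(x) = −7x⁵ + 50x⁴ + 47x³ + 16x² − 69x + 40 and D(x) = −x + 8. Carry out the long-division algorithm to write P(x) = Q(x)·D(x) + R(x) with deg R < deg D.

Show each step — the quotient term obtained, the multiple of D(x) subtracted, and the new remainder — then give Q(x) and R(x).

Step 1: lead(−7x⁵ + 50x⁴ + 47x³ + 16x² − 69x + 40) ÷ lead(D) = −7x⁵ ÷ −x = 7x⁴. Subtract (7x⁴)·D = −7x⁵ + 56x⁴. Remainder: −6x⁴ + 47x³ + 16x² − 69x + 40.
Step 2: lead(−6x⁴ + 47x³ + 16x² − 69x + 40) ÷ lead(D) = −6x⁴ ÷ −x = 6x³. Subtract (6x³)·D = −6x⁴ + 48x³. Remainder: −x³ + 16x² − 69x + 40.
Step 3: lead(−x³ + 16x² − 69x + 40) ÷ lead(D) = −x³ ÷ −x = x². Subtract (x²)·D = −x³ + 8x². Remainder: 8x² − 69x + 40.
Step 4: lead(8x² − 69x + 40) ÷ lead(D) = 8x² ÷ −x = −8x. Subtract (−8x)·D = 8x² − 64x. Remainder: −5x + 40.
Step 5: lead(−5x + 40) ÷ lead(D) = −5x ÷ −x = 5. Subtract (5)·D = −5x + 40. Remainder: 0.

Q(x) = 7x⁴ + 6x³ + x² − 8x + 5; R(x) = 0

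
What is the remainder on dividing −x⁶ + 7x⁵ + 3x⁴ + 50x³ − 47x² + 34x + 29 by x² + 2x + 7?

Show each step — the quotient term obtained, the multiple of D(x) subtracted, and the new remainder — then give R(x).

Step 1: lead(−x⁶ + 7x⁵ + 3x⁴ + 50x³ − 47x² + 34x + 29) ÷ lead(D) = −x⁶ ÷ x² = −x⁴. Subtract (−x⁴)·D = −x⁶ − 2x⁵ − 7x⁴. Remainder: 9x⁵ + 10x⁴ + 50x³ − 47x² + 34x + 29.
Step 2: lead(9x⁵ + 10x⁴ + 50x³ − 47x² + 34x + 29) ÷ lead(D) = 9x⁵ ÷ x² = 9x³. Subtract (9x³)·D = 9x⁵ + 18x⁴ + 63x³. Remainder: −8x⁴ − 13x³ − 47x² + 34x + 29.
Step 3: lead(−8x⁴ − 13x³ − 47x² + 34x + 29) ÷ lead(D) = −8x⁴ ÷ x² = −8x². Subtract (−8x²)·D = −8x⁴ − 16x³ − 56x². Remainder: 3x³ + 9x² + 34x + 29.
Step 4: lead(3x³ + 9x² + 34x + 29) ÷ lead(D) = 3x³ ÷ x² = 3x. Subtract (3x)·D = 3x³ + 6x² + 21x. Remainder: 3x² + 13x + 29.
Step 5: lead(3x² + 13x + 29) ÷ lead(D) = 3x² ÷ x² = 3. Subtract (3)·D = 3x² + 6x + 21. Remainder: 7x + 8.

R(x) = 7x + 8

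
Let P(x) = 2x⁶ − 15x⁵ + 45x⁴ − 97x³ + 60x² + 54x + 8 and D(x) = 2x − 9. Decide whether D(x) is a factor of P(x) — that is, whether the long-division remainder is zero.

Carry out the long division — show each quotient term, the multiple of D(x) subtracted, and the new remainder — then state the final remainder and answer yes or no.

R(x) = 8, so D(x) is not a factor of P(x). no

Step 1: lead(2x⁶ − 15x⁵ + 45x⁴ − 97x³ + 60x² + 54x + 8) ÷ lead(D) = 2x⁶ ÷ 2x = x⁵. Subtract (x⁵)·D = 2x⁶ − 9x⁵. Remainder: −6x⁵ + 45x⁴ − 97x³ + 60x² + 54x + 8.
Step 2: lead(−6x⁵ + 45x⁴ − 97x³ + 60x² + 54x + 8) ÷ lead(D) = −6x⁵ ÷ 2x = −3x⁴. Subtract (−3x⁴)·D = −6x⁵ + 27x⁴. Remainder: 18x⁴ − 97x³ + 60x² + 54x + 8.
Step 3: lead(18x⁴ − 97x³ + 60x² + 54x + 8) ÷ lead(D) = 18x⁴ ÷ 2x = 9x³. Subtract (9x³)·D = 18x⁴ − 81x³. Remainder: −16x³ + 60x² + 54x + 8.
Step 4: lead(−16x³ + 60x² + 54x + 8) ÷ lead(D) = −16x³ ÷ 2x = −8x². Subtract (−8x²)·D = −16x³ + 72x². Remainder: −12x² + 54x + 8.
Step 5: lead(−12x² + 54x + 8) ÷ lead(D) = −12x² ÷ 2x = −6x. Subtract (−6x)·D = −12x² + 54x. Remainder: 8.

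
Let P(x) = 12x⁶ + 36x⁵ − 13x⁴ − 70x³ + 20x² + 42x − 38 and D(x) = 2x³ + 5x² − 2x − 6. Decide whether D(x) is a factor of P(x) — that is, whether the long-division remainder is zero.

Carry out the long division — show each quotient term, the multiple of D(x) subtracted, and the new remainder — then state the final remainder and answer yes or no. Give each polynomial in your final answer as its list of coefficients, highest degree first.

R = [-8, 6, -2], so D(x) is not a factor of P(x). no

Step 1: lead(12x⁶ + 36x⁵ − 13x⁴ − 70x³ + 20x² + 42x − 38) ÷ lead(D) = 12x⁶ ÷ 2x³ = 6x³. Subtract (6x³)·D = 12x⁶ + 30x⁵ − 12x⁴ − 36x³. Remainder: 6x⁵ − x⁴ − 34x³ + 20x² + 42x − 38.
Step 2: lead(6x⁵ − x⁴ − 34x³ + 20x² + 42x − 38) ÷ lead(D) = 6x⁵ ÷ 2x³ = 3x². Subtract (3x²)·D = 6x⁵ + 15x⁴ − 6x³ − 18x². Remainder: −16x⁴ − 28x³ + 38x² + 42x − 38.
Step 3: lead(−16x⁴ − 28x³ + 38x² + 42x − 38) ÷ lead(D) = −16x⁴ ÷ 2x³ = −8x. Subtract (−8x)·D = −16x⁴ − 40x³ + 16x² + 48x. Remainder: 12x³ + 22x² − 6x − 38.
Step 4: lead(12x³ + 22x² − 6x − 38) ÷ lead(D) = 12x³ ÷ 2x³ = 6. Subtract (6)·D = 12x³ + 30x² − 12x − 36. Remainder: −8x² + 6x − 2.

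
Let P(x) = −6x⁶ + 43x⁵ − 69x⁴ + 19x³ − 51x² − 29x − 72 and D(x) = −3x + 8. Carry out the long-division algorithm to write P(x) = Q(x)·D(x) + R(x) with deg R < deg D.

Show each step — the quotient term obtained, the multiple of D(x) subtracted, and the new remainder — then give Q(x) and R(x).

Q(x) = 2x⁵ − 9x⁴ − x³ − 9x² − 7x − 9; R(x) = 0

Step 1: lead(−6x⁶ + 43x⁵ − 69x⁴ + 19x³ − 51x² − 29x − 72) ÷ lead(D) = −6x⁶ ÷ −3x = 2x⁵. Subtract (2x⁵)·D = −6x⁶ + 16x⁵. Remainder: 27x⁵ − 69x⁴ + 19x³ − 51x² − 29x − 72.
Step 2: lead(27x⁵ − 69x⁴ + 19x³ − 51x² − 29x − 72) ÷ lead(D) = 27x⁵ ÷ −3x = −9x⁴. Subtract (−9x⁴)·D = 27x⁵ − 72x⁴. Remainder: 3x⁴ + 19x³ − 51x² − 29x − 72.
Step 3: lead(3x⁴ + 19x³ − 51x² − 29x − 72) ÷ lead(D) = 3x⁴ ÷ −3x = −x³. Subtract (−x³)·D = 3x⁴ − 8x³. Remainder: 27x³ − 51x² − 29x − 72.
Step 4: lead(27x³ − 51x² − 29x − 72) ÷ lead(D) = 27x³ ÷ −3x = −9x². Subtract (−9x²)·D = 27x³ − 72x². Remainder: 21x² − 29x − 72.
Step 5: lead(21x² − 29x − 72) ÷ lead(D) = 21x² ÷ −3x = −7x. Subtract (−7x)·D = 21x² − 56x. Remainder: 27x − 72.
Step 6: lead(27x − 72) ÷ lead(D) = 27x ÷ −3x = −9. Subtract (−9)·D = 27x − 72. Remainder: 0.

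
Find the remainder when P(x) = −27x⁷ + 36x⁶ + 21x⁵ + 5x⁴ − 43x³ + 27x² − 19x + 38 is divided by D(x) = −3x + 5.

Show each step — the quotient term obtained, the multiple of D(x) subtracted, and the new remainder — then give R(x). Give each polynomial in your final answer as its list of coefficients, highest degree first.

Step 1: lead(−27x⁷ + 36x⁶ + 21x⁵ + 5x⁴ − 43x³ + 27x² − 19x + 38) ÷ lead(D) = −27x⁷ ÷ −3x = 9x⁶. Subtract (9x⁶)·D = −27x⁷ + 45x⁶. Remainder: −9x⁶ + 21x⁵ + 5x⁴ − 43x³ + 27x² − 19x + 38.
Step 2: lead(−9x⁶ + 21x⁵ + 5x⁴ − 43x³ + 27x² − 19x + 38) ÷ lead(D) = −9x⁶ ÷ −3x = 3x⁵. Subtract (3x⁵)·D = −9x⁶ + 15x⁵. Remainder: 6x⁵ + 5x⁴ − 43x³ + 27x² − 19x + 38.
Step 3: lead(6x⁵ + 5x⁴ − 43x³ + 27x² − 19x + 38) ÷ lead(D) = 6x⁵ ÷ −3x = −2x⁴. Subtract (−2x⁴)·D = 6x⁵ − 10x⁴. Remainder: 15x⁴ − 43x³ + 27x² − 19x + 38.
Step 4: lead(15x⁴ − 43x³ + 27x² − 19x + 38) ÷ lead(D) = 15x⁴ ÷ −3x = −5x³. Subtract (−5x³)·D = 15x⁴ − 25x³. Remainder: −18x³ + 27x² − 19x + 38.
Step 5: lead(−18x³ + 27x² − 19x + 38) ÷ lead(D) = −18x³ ÷ −3x = 6x². Subtract (6x²)·D = −18x³ + 30x². Remainder: −3x² − 19x + 38.
Step 6: lead(−3x² − 19x + 38) ÷ lead(D) = −3x² ÷ −3x = x. Subtract (x)·D = −3x² + 5x. Remainder: −24x + 38.
Step 7: lead(−24x + 38) ÷ lead(D) = −24x ÷ −3x = 8. Subtract (8)·D = −24x + 40. Remainder: −2.

R = [-2]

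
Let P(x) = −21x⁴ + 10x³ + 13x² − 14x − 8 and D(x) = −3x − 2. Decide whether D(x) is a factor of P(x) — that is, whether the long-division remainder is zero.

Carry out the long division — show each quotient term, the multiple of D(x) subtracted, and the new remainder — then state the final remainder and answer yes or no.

R(x) = 0, so D(x) is a factor of P(x). yes

Step 1: lead(−21x⁴ + 10x³ + 13x² − 14x − 8) ÷ lead(D) = −21x⁴ ÷ −3x = 7x³. Subtract (7x³)·D = −21x⁴ − 14x³. Remainder: 24x³ + 13x² − 14x − 8.
Step 2: lead(24x³ + 13x² − 14x − 8) ÷ lead(D) = 24x³ ÷ −3x = −8x². Subtract (−8x²)·D = 24x³ + 16x². Remainder: −3x² − 14x − 8.
Step 3: lead(−3x² − 14x − 8) ÷ lead(D) = −3x² ÷ −3x = x. Subtract (x)·D = −3x² − 2x. Remainder: −12x − 8.
Step 4: lead(−12x − 8) ÷ lead(D) = −12x ÷ −3x = 4. Subtract (4)·D = −12x − 8. Remainder: 0.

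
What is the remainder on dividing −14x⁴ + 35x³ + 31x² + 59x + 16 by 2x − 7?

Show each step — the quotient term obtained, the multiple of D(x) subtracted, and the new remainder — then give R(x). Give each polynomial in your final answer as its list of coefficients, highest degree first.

R = [2]

Step 1: lead(−14x⁴ + 35x³ + 31x² + 59x + 16) ÷ lead(D) = −14x⁴ ÷ 2x = −7x³. Subtract (−7x³)·D = −14x⁴ + 49x³. Remainder: −14x³ + 31x² + 59x + 16.
Step 2: lead(−14x³ + 31x² + 59x + 16) ÷ lead(D) = −14x³ ÷ 2x = −7x². Subtract (−7x²)·D = −14x³ + 49x². Remainder: −18x² + 59x + 16.
Step 3: lead(−18x² + 59x + 16) ÷ lead(D) = −18x² ÷ 2x = −9x. Subtract (−9x)·D = −18x² + 63x. Remainder: −4x + 16.
Step 4: lead(−4x + 16) ÷ lead(D) = −4x ÷ 2x = −2. Subtract (−2)·D = −4x + 14. Remainder: 2.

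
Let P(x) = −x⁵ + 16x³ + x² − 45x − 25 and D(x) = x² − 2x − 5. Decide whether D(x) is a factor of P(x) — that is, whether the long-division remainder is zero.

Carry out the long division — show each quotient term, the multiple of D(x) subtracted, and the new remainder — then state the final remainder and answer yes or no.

Step 1: lead(−x⁵ + 16x³ + x² − 45x − 25) ÷ lead(D) = −x⁵ ÷ x² = −x³. Subtract (−x³)·D = −x⁵ + 2x⁴ + 5x³. Remainder: −2x⁴ + 11x³ + x² − 45x − 25.
Step 2: lead(−2x⁴ + 11x³ + x² − 45x − 25) ÷ lead(D) = −2x⁴ ÷ x² = −2x². Subtract (−2x²)·D = −2x⁴ + 4x³ + 10x². Remainder: 7x³ − 9x² − 45x − 25.
Step 3: lead(7x³ − 9x² − 45x − 25) ÷ lead(D) = 7x³ ÷ x² = 7x. Subtract (7x)·D = 7x³ − 14x² − 35x. Remainder: 5x² − 10x − 25.
Step 4: lead(5x² − 10x − 25) ÷ lead(D) = 5x² ÷ x² = 5. Subtract (5)·D = 5x² − 10x − 25. Remainder: 0.

R(x) = 0, so D(x) is a factor of P(x). yes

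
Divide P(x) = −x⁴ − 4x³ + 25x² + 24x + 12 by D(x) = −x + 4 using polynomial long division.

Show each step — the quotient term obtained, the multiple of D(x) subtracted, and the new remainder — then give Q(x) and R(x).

Q(x) = x³ + 8x² + 7x + 4; R(x) = −4

Step 1: lead(−x⁴ − 4x³ + 25x² + 24x + 12) ÷ lead(D) = −x⁴ ÷ −x = x³. Subtract (x³)·D = −x⁴ + 4x³. Remainder: −8x³ + 25x² + 24x + 12.
Step 2: lead(−8x³ + 25x² + 24x + 12) ÷ lead(D) = −8x³ ÷ −x = 8x². Subtract (8x²)·D = −8x³ + 32x². Remainder: −7x² + 24x + 12.
Step 3: lead(−7x² + 24x + 12) ÷ lead(D) = −7x² ÷ −x = 7x. Subtract (7x)·D = −7x² + 28x. Remainder: −4x + 12.
Step 4: lead(−4x + 12) ÷ lead(D) = −4x ÷ −x = 4. Subtract (4)·D = −4x + 16. Remainder: −4.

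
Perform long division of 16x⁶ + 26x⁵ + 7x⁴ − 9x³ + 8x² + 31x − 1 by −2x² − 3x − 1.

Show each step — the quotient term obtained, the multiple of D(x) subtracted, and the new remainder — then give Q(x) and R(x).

Q(x) = −8x⁴ − x³ + 2x² + 2x − 8; R(x) = 9x − 9

Step 1: lead(16x⁶ + 26x⁵ + 7x⁴ − 9x³ + 8x² + 31x − 1) ÷ lead(D) = 16x⁶ ÷ −2x² = −8x⁴. Subtract (−8x⁴)·D = 16x⁶ + 24x⁵ + 8x⁴. Remainder: 2x⁵ − x⁴ − 9x³ + 8x² + 31x − 1.
Step 2: lead(2x⁵ − x⁴ − 9x³ + 8x² + 31x − 1) ÷ lead(D) = 2x⁵ ÷ −2x² = −x³. Subtract (−x³)·D = 2x⁵ + 3x⁴ + x³. Remainder: −4x⁴ − 10x³ + 8x² + 31x − 1.
Step 3: lead(−4x⁴ − 10x³ + 8x² + 31x − 1) ÷ lead(D) = −4x⁴ ÷ −2x² = 2x². Subtract (2x²)·D = −4x⁴ − 6x³ − 2x². Remainder: −4x³ + 10x² + 31x − 1.
Step 4: lead(−4x³ + 10x² + 31x − 1) ÷ lead(D) = −4x³ ÷ −2x² = 2x. Subtract (2x)·D = −4x³ − 6x² − 2x. Remainder: 16x² + 33x − 1.
Step 5: lead(16x² + 33x − 1) ÷ lead(D) = 16x² ÷ −2x² = −8. Subtract (−8)·D = 16x² + 24x + 8. Remainder: 9x − 9.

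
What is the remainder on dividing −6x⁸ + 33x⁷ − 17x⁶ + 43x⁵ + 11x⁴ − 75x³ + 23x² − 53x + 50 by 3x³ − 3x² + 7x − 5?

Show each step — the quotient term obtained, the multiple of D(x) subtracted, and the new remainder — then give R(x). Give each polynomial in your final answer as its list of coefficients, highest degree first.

R = [5]

Step 1: lead(−6x⁸ + 33x⁷ − 17x⁶ + 43x⁵ + 11x⁴ − 75x³ + 23x² − 53x + 50) ÷ lead(D) = −6x⁸ ÷ 3x³ = −2x⁵. Subtract (−2x⁵)·D = −6x⁸ + 6x⁷ − 14x⁶ + 10x⁵. Remainder: 27x⁷ − 3x⁶ + 33x⁵ + 11x⁴ − 75x³ + 23x² − 53x + 50.
Step 2: lead(27x⁷ − 3x⁶ + 33x⁵ + 11x⁴ − 75x³ + 23x² − 53x + 50) ÷ lead(D) = 27x⁷ ÷ 3x³ = 9x⁴. Subtract (9x⁴)·D = 27x⁷ − 27x⁶ + 63x⁵ − 45x⁴. Remainder: 24x⁶ − 30x⁵ + 56x⁴ − 75x³ + 23x² − 53x + 50.
Step 3: lead(24x⁶ − 30x⁵ + 56x⁴ − 75x³ + 23x² − 53x + 50) ÷ lead(D) = 24x⁶ ÷ 3x³ = 8x³. Subtract (8x³)·D = 24x⁶ − 24x⁵ + 56x⁴ − 40x³. Remainder: −6x⁵ − 35x³ + 23x² − 53x + 50.
Step 4: lead(−6x⁵ − 35x³ + 23x² − 53x + 50) ÷ lead(D) = −6x⁵ ÷ 3x³ = −2x². Subtract (−2x²)·D = −6x⁵ + 6x⁴ − 14x³ + 10x². Remainder: −6x⁴ − 21x³ + 13x² − 53x + 50.
Step 5: lead(−6x⁴ − 21x³ + 13x² − 53x + 50) ÷ lead(D) = −6x⁴ ÷ 3x³ = −2x. Subtract (−2x)·D = −6x⁴ + 6x³ − 14x² + 10x. Remainder: −27x³ + 27x² − 63x + 50.
Step 6: lead(−27x³ + 27x² − 63x + 50) ÷ lead(D) = −27x³ ÷ 3x³ = −9. Subtract (−9)·D = −27x³ + 27x² − 63x + 45. Remainder: 5.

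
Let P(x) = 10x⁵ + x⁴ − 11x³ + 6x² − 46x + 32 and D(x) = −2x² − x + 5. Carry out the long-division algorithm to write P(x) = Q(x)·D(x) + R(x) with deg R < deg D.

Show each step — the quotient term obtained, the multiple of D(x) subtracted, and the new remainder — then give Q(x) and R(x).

Step 1: lead(10x⁵ + x⁴ − 11x³ + 6x² − 46x + 32) ÷ lead(D) = 10x⁵ ÷ −2x² = −5x³. Subtract (−5x³)·D = 10x⁵ + 5x⁴ − 25x³. Remainder: −4x⁴ + 14x³ + 6x² − 46x + 32.
Step 2: lead(−4x⁴ + 14x³ + 6x² − 46x + 32) ÷ lead(D) = −4x⁴ ÷ −2x² = 2x². Subtract (2x²)·D = −4x⁴ − 2x³ + 10x². Remainder: 16x³ − 4x² − 46x + 32.
Step 3: lead(16x³ − 4x² − 46x + 32) ÷ lead(D) = 16x³ ÷ −2x² = −8x. Subtract (−8x)·D = 16x³ + 8x² − 40x. Remainder: −12x² − 6x + 32.
Step 4: lead(−12x² − 6x + 32) ÷ lead(D) = −12x² ÷ −2x² = 6. Subtract (6)·D = −12x² − 6x + 30. Remainder: 2.

Q(x) = −5x³ + 2x² − 8x + 6; R(x) = 2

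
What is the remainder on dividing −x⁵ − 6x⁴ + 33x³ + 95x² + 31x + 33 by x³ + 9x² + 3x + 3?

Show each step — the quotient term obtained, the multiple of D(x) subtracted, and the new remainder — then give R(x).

Step 1: lead(−x⁵ − 6x⁴ + 33x³ + 95x² + 31x + 33) ÷ lead(D) = −x⁵ ÷ x³ = −x². Subtract (−x²)·D = −x⁵ − 9x⁴ − 3x³ − 3x². Remainder: 3x⁴ + 36x³ + 98x² + 31x + 33.
Step 2: lead(3x⁴ + 36x³ + 98x² + 31x + 33) ÷ lead(D) = 3x⁴ ÷ x³ = 3x. Subtract (3x)·D = 3x⁴ + 27x³ + 9x² + 9x. Remainder: 9x³ + 89x² + 22x + 33.
Step 3: lead(9x³ + 89x² + 22x + 33) ÷ lead(D) = 9x³ ÷ x³ = 9. Subtract (9)·D = 9x³ + 81x² + 27x + 27. Remainder: 8x² − 5x + 6.

R(x) = 8x² − 5x + 6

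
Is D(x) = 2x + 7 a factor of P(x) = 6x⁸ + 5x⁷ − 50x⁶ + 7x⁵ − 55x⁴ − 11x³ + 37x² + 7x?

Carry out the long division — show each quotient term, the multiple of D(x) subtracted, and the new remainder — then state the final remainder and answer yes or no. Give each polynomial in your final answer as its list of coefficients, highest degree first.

Step 1: lead(6x⁸ + 5x⁷ − 50x⁶ + 7x⁵ − 55x⁴ − 11x³ + 37x² + 7x) ÷ lead(D) = 6x⁸ ÷ 2x = 3x⁷. Subtract (3x⁷)·D = 6x⁸ + 21x⁷. Remainder: −16x⁷ − 50x⁶ + 7x⁵ − 55x⁴ − 11x³ + 37x² + 7x.
Step 2: lead(−16x⁷ − 50x⁶ + 7x⁵ − 55x⁴ − 11x³ + 37x² + 7x) ÷ lead(D) = −16x⁷ ÷ 2x = −8x⁶. Subtract (−8x⁶)·D = −16x⁷ − 56x⁶. Remainder: 6x⁶ + 7x⁵ − 55x⁴ − 11x³ + 37x² + 7x.
Step 3: lead(6x⁶ + 7x⁵ − 55x⁴ − 11x³ + 37x² + 7x) ÷ lead(D) = 6x⁶ ÷ 2x = 3x⁵. Subtract (3x⁵)·D = 6x⁶ + 21x⁵. Remainder: −14x⁵ − 55x⁴ − 11x³ + 37x² + 7x.
Step 4: lead(−14x⁵ − 55x⁴ − 11x³ + 37x² + 7x) ÷ lead(D) = −14x⁵ ÷ 2x = −7x⁴. Subtract (−7x⁴)·D = −14x⁵ − 49x⁴. Remainder: −6x⁴ − 11x³ + 37x² + 7x.
Step 5: lead(−6x⁴ − 11x³ + 37x² + 7x) ÷ lead(D) = −6x⁴ ÷ 2x = −3x³. Subtract (−3x³)·D = −6x⁴ − 21x³. Remainder: 10x³ + 37x² + 7x.
Step 6: lead(10x³ + 37x² + 7x) ÷ lead(D) = 10x³ ÷ 2x = 5x². Subtract (5x²)·D = 10x³ + 35x². Remainder: 2x² + 7x.
Step 7: lead(2x² + 7x) ÷ lead(D) = 2x² ÷ 2x = x. Subtract (x)·D = 2x² + 7x. Remainder: 0.

R = [0], so D(x) is a factor of P(x). yes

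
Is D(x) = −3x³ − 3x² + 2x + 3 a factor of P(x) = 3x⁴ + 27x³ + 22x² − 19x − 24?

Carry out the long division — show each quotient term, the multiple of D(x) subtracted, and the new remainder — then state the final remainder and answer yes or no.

Step 1: lead(3x⁴ + 27x³ + 22x² − 19x − 24) ÷ lead(D) = 3x⁴ ÷ −3x³ = −x. Subtract (−x)·D = 3x⁴ + 3x³ − 2x² − 3x. Remainder: 24x³ + 24x² − 16x − 24.
Step 2: lead(24x³ + 24x² − 16x − 24) ÷ lead(D) = 24x³ ÷ −3x³ = −8. Subtract (−8)·D = 24x³ + 24x² − 16x − 24. Remainder: 0.

R(x) = 0, so D(x) is a factor of P(x). yes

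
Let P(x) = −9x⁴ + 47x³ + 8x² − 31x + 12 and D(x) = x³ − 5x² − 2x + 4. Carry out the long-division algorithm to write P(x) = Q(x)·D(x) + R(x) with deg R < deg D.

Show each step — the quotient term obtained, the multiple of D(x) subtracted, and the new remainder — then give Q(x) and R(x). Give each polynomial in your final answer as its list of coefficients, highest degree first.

Step 1: lead(−9x⁴ + 47x³ + 8x² − 31x + 12) ÷ lead(D) = −9x⁴ ÷ x³ = −9x. Subtract (−9x)·D = −9x⁴ + 45x³ + 18x² − 36x. Remainder: 2x³ − 10x² + 5x + 12.
Step 2: lead(2x³ − 10x² + 5x + 12) ÷ lead(D) = 2x³ ÷ x³ = 2. Subtract (2)·D = 2x³ − 10x² − 4x + 8. Remainder: 9x + 4.

Q = [-9, 2]; R = [9, 4]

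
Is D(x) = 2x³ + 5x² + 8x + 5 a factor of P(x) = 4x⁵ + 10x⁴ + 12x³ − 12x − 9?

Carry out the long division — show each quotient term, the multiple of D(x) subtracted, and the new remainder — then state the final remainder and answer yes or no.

R(x) = 4x + 1, so D(x) is not a factor of P(x). no

Step 1: lead(4x⁵ + 10x⁴ + 12x³ − 12x − 9) ÷ lead(D) = 4x⁵ ÷ 2x³ = 2x². Subtract (2x²)·D = 4x⁵ + 10x⁴ + 16x³ + 10x². Remainder: −4x³ − 10x² − 12x − 9.
Step 2: lead(−4x³ − 10x² − 12x − 9) ÷ lead(D) = −4x³ ÷ 2x³ = −2. Subtract (−2)·D = −4x³ − 10x² − 16x − 10. Remainder: 4x + 1.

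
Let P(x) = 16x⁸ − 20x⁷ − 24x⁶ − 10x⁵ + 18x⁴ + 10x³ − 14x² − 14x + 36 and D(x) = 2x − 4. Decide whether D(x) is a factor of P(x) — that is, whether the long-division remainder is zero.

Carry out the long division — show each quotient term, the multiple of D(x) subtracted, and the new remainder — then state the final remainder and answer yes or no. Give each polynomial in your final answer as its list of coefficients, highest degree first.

Step 1: lead(16x⁸ − 20x⁷ − 24x⁶ − 10x⁵ + 18x⁴ + 10x³ − 14x² − 14x + 36) ÷ lead(D) = 16x⁸ ÷ 2x = 8x⁷. Subtract (8x⁷)·D = 16x⁸ − 32x⁷. Remainder: 12x⁷ − 24x⁶ − 10x⁵ + 18x⁴ + 10x³ − 14x² − 14x + 36.
Step 2: lead(12x⁷ − 24x⁶ − 10x⁵ + 18x⁴ + 10x³ − 14x² − 14x + 36) ÷ lead(D) = 12x⁷ ÷ 2x = 6x⁶. Subtract (6x⁶)·D = 12x⁷ − 24x⁶. Remainder: −10x⁵ + 18x⁴ + 10x³ − 14x² − 14x + 36.
Step 3: lead(−10x⁵ + 18x⁴ + 10x³ − 14x² − 14x + 36) ÷ lead(D) = −10x⁵ ÷ 2x = −5x⁴. Subtract (−5x⁴)·D = −10x⁵ + 20x⁴. Remainder: −2x⁴ + 10x³ − 14x² − 14x + 36.
Step 4: lead(−2x⁴ + 10x³ − 14x² − 14x + 36) ÷ lead(D) = −2x⁴ ÷ 2x = −x³. Subtract (−x³)·D = −2x⁴ + 4x³. Remainder: 6x³ − 14x² − 14x + 36.
Step 5: lead(6x³ − 14x² − 14x + 36) ÷ lead(D) = 6x³ ÷ 2x = 3x². Subtract (3x²)·D = 6x³ − 12x². Remainder: −2x² − 14x + 36.
Step 6: lead(−2x² − 14x + 36) ÷ lead(D) = −2x² ÷ 2x = −x. Subtract (−x)·D = −2x² + 4x. Remainder: −18x + 36.
Step 7: lead(−18x + 36) ÷ lead(D) = −18x ÷ 2x = −9. Subtract (−9)·D = −18x + 36. Remainder: 0.

R = [0], so D(x) is a factor of P(x). yes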